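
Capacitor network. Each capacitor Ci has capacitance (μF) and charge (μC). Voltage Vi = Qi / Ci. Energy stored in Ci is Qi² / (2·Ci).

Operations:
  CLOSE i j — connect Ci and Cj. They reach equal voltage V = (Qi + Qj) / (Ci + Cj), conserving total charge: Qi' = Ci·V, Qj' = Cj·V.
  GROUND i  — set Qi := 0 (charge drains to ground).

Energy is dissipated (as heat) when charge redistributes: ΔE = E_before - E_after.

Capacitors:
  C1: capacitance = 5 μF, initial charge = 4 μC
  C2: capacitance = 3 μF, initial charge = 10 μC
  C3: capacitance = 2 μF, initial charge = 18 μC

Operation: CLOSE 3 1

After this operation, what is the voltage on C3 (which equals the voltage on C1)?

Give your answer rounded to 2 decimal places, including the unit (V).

Initial: C1(5μF, Q=4μC, V=0.80V), C2(3μF, Q=10μC, V=3.33V), C3(2μF, Q=18μC, V=9.00V)
Op 1: CLOSE 3-1: Q_total=22.00, C_total=7.00, V=3.14; Q3=6.29, Q1=15.71; dissipated=48.029

Answer: 3.14 V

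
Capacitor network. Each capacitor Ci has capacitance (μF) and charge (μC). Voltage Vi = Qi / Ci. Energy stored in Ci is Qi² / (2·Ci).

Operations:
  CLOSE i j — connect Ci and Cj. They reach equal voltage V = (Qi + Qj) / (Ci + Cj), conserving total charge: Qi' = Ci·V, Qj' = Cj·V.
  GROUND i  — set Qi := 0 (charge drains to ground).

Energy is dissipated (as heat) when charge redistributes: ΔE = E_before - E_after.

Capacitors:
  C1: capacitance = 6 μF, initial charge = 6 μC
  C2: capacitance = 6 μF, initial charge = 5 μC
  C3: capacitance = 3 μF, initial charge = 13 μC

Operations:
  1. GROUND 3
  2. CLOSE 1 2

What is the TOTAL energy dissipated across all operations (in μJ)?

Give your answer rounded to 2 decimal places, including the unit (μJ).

Answer: 28.21 μJ

Derivation:
Initial: C1(6μF, Q=6μC, V=1.00V), C2(6μF, Q=5μC, V=0.83V), C3(3μF, Q=13μC, V=4.33V)
Op 1: GROUND 3: Q3=0; energy lost=28.167
Op 2: CLOSE 1-2: Q_total=11.00, C_total=12.00, V=0.92; Q1=5.50, Q2=5.50; dissipated=0.042
Total dissipated: 28.208 μJ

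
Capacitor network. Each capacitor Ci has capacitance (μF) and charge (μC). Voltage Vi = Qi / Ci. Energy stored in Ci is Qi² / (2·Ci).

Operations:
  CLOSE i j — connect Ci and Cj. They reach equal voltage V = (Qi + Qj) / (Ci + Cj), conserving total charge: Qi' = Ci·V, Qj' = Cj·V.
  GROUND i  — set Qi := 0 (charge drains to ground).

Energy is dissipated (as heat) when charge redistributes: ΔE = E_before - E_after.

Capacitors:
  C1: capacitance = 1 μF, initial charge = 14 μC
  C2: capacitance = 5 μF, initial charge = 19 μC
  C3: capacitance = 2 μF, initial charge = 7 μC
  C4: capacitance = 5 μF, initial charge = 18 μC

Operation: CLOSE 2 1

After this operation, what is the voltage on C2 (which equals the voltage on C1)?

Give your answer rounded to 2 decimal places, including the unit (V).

Answer: 5.50 V

Derivation:
Initial: C1(1μF, Q=14μC, V=14.00V), C2(5μF, Q=19μC, V=3.80V), C3(2μF, Q=7μC, V=3.50V), C4(5μF, Q=18μC, V=3.60V)
Op 1: CLOSE 2-1: Q_total=33.00, C_total=6.00, V=5.50; Q2=27.50, Q1=5.50; dissipated=43.350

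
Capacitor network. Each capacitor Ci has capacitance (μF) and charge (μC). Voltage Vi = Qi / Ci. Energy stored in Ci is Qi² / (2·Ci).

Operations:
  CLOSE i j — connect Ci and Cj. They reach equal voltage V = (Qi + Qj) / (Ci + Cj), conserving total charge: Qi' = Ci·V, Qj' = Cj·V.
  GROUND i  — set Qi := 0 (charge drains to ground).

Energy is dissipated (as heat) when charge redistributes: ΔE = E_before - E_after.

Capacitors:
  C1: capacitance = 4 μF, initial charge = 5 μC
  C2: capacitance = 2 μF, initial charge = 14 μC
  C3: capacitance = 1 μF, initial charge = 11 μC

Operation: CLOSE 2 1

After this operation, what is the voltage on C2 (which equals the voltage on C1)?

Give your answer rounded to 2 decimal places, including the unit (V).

Answer: 3.17 V

Derivation:
Initial: C1(4μF, Q=5μC, V=1.25V), C2(2μF, Q=14μC, V=7.00V), C3(1μF, Q=11μC, V=11.00V)
Op 1: CLOSE 2-1: Q_total=19.00, C_total=6.00, V=3.17; Q2=6.33, Q1=12.67; dissipated=22.042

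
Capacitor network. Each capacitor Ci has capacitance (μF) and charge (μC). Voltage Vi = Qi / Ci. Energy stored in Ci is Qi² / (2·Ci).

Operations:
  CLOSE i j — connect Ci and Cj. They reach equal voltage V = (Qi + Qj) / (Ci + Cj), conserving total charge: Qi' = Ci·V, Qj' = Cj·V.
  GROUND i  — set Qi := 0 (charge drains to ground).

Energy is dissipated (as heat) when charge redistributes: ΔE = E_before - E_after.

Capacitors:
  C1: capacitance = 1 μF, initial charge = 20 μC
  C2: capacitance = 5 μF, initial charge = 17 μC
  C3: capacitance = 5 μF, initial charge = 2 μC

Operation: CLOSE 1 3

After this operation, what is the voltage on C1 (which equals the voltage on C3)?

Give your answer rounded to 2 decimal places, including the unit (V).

Initial: C1(1μF, Q=20μC, V=20.00V), C2(5μF, Q=17μC, V=3.40V), C3(5μF, Q=2μC, V=0.40V)
Op 1: CLOSE 1-3: Q_total=22.00, C_total=6.00, V=3.67; Q1=3.67, Q3=18.33; dissipated=160.067

Answer: 3.67 V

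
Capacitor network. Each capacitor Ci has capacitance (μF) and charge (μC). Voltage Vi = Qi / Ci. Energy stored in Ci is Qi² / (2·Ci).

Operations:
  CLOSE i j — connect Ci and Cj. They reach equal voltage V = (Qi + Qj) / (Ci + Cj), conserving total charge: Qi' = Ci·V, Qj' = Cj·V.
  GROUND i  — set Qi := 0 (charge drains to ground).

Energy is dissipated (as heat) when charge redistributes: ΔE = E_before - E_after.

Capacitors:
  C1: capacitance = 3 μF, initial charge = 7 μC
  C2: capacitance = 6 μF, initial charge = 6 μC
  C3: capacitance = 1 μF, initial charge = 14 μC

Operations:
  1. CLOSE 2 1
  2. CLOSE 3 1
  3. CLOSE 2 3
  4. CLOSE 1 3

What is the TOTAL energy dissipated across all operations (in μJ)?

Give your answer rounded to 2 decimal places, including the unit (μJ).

Initial: C1(3μF, Q=7μC, V=2.33V), C2(6μF, Q=6μC, V=1.00V), C3(1μF, Q=14μC, V=14.00V)
Op 1: CLOSE 2-1: Q_total=13.00, C_total=9.00, V=1.44; Q2=8.67, Q1=4.33; dissipated=1.778
Op 2: CLOSE 3-1: Q_total=18.33, C_total=4.00, V=4.58; Q3=4.58, Q1=13.75; dissipated=59.116
Op 3: CLOSE 2-3: Q_total=13.25, C_total=7.00, V=1.89; Q2=11.36, Q3=1.89; dissipated=4.223
Op 4: CLOSE 1-3: Q_total=15.64, C_total=4.00, V=3.91; Q1=11.73, Q3=3.91; dissipated=2.714
Total dissipated: 67.831 μJ

Answer: 67.83 μJ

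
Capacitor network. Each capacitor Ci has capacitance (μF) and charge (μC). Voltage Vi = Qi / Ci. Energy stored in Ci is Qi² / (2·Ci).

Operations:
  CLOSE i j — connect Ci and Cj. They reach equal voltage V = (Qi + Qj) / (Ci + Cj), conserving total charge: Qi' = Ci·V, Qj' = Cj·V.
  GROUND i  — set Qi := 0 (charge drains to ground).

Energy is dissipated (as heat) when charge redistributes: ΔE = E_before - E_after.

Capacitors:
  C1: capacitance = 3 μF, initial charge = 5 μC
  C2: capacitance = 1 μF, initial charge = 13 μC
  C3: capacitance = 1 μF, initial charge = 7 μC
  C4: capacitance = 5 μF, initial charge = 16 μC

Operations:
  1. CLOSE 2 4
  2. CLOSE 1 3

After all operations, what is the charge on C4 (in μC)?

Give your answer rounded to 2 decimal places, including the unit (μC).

Initial: C1(3μF, Q=5μC, V=1.67V), C2(1μF, Q=13μC, V=13.00V), C3(1μF, Q=7μC, V=7.00V), C4(5μF, Q=16μC, V=3.20V)
Op 1: CLOSE 2-4: Q_total=29.00, C_total=6.00, V=4.83; Q2=4.83, Q4=24.17; dissipated=40.017
Op 2: CLOSE 1-3: Q_total=12.00, C_total=4.00, V=3.00; Q1=9.00, Q3=3.00; dissipated=10.667
Final charges: Q1=9.00, Q2=4.83, Q3=3.00, Q4=24.17

Answer: 24.17 μC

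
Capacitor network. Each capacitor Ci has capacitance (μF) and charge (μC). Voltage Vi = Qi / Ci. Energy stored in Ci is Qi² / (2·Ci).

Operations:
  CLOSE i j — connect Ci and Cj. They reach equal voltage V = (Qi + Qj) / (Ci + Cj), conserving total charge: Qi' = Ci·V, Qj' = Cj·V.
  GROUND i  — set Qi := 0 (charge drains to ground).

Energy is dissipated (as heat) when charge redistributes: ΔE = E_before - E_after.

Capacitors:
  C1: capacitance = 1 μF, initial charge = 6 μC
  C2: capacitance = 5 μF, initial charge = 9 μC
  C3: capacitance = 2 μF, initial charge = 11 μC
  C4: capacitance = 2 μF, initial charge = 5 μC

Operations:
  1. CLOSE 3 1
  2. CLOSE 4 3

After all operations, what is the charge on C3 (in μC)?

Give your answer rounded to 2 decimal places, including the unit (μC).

Initial: C1(1μF, Q=6μC, V=6.00V), C2(5μF, Q=9μC, V=1.80V), C3(2μF, Q=11μC, V=5.50V), C4(2μF, Q=5μC, V=2.50V)
Op 1: CLOSE 3-1: Q_total=17.00, C_total=3.00, V=5.67; Q3=11.33, Q1=5.67; dissipated=0.083
Op 2: CLOSE 4-3: Q_total=16.33, C_total=4.00, V=4.08; Q4=8.17, Q3=8.17; dissipated=5.014
Final charges: Q1=5.67, Q2=9.00, Q3=8.17, Q4=8.17

Answer: 8.17 μC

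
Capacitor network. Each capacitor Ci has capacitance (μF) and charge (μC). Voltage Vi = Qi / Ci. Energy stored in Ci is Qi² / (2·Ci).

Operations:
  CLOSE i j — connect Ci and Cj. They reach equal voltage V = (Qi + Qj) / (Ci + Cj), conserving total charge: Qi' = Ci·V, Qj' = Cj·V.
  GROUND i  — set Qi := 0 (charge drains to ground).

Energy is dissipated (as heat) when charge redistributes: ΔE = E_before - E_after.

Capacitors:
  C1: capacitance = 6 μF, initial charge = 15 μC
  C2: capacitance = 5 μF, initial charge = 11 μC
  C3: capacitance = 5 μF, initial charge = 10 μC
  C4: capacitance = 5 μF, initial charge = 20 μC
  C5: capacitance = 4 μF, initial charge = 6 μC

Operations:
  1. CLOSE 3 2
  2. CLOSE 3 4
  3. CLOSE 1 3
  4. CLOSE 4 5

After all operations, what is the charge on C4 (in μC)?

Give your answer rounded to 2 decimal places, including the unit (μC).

Initial: C1(6μF, Q=15μC, V=2.50V), C2(5μF, Q=11μC, V=2.20V), C3(5μF, Q=10μC, V=2.00V), C4(5μF, Q=20μC, V=4.00V), C5(4μF, Q=6μC, V=1.50V)
Op 1: CLOSE 3-2: Q_total=21.00, C_total=10.00, V=2.10; Q3=10.50, Q2=10.50; dissipated=0.050
Op 2: CLOSE 3-4: Q_total=30.50, C_total=10.00, V=3.05; Q3=15.25, Q4=15.25; dissipated=4.513
Op 3: CLOSE 1-3: Q_total=30.25, C_total=11.00, V=2.75; Q1=16.50, Q3=13.75; dissipated=0.412
Op 4: CLOSE 4-5: Q_total=21.25, C_total=9.00, V=2.36; Q4=11.81, Q5=9.44; dissipated=2.669
Final charges: Q1=16.50, Q2=10.50, Q3=13.75, Q4=11.81, Q5=9.44

Answer: 11.81 μC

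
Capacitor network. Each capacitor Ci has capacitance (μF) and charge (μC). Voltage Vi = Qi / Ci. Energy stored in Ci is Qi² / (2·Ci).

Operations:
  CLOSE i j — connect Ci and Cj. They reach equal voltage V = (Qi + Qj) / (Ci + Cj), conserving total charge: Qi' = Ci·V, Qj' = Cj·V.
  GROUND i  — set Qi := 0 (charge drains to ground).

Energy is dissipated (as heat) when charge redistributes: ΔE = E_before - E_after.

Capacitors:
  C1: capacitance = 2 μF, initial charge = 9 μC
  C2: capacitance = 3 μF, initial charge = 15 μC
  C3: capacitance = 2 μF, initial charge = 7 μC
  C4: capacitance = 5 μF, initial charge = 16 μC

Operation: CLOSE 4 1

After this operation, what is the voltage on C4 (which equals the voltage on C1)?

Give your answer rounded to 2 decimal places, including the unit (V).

Answer: 3.57 V

Derivation:
Initial: C1(2μF, Q=9μC, V=4.50V), C2(3μF, Q=15μC, V=5.00V), C3(2μF, Q=7μC, V=3.50V), C4(5μF, Q=16μC, V=3.20V)
Op 1: CLOSE 4-1: Q_total=25.00, C_total=7.00, V=3.57; Q4=17.86, Q1=7.14; dissipated=1.207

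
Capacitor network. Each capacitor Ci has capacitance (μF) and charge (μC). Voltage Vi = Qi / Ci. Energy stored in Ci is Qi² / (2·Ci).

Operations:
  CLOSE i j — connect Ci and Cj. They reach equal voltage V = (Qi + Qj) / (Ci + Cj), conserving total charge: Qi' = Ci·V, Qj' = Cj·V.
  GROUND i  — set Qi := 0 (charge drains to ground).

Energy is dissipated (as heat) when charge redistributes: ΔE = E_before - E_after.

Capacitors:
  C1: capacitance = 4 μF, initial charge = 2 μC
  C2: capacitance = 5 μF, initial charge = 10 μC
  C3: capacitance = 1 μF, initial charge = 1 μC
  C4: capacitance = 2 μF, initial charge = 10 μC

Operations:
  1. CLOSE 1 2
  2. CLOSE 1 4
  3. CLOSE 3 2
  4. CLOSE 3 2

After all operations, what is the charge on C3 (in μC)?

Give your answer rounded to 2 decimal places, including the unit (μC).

Initial: C1(4μF, Q=2μC, V=0.50V), C2(5μF, Q=10μC, V=2.00V), C3(1μF, Q=1μC, V=1.00V), C4(2μF, Q=10μC, V=5.00V)
Op 1: CLOSE 1-2: Q_total=12.00, C_total=9.00, V=1.33; Q1=5.33, Q2=6.67; dissipated=2.500
Op 2: CLOSE 1-4: Q_total=15.33, C_total=6.00, V=2.56; Q1=10.22, Q4=5.11; dissipated=8.963
Op 3: CLOSE 3-2: Q_total=7.67, C_total=6.00, V=1.28; Q3=1.28, Q2=6.39; dissipated=0.046
Op 4: CLOSE 3-2: Q_total=7.67, C_total=6.00, V=1.28; Q3=1.28, Q2=6.39; dissipated=0.000
Final charges: Q1=10.22, Q2=6.39, Q3=1.28, Q4=5.11

Answer: 1.28 μC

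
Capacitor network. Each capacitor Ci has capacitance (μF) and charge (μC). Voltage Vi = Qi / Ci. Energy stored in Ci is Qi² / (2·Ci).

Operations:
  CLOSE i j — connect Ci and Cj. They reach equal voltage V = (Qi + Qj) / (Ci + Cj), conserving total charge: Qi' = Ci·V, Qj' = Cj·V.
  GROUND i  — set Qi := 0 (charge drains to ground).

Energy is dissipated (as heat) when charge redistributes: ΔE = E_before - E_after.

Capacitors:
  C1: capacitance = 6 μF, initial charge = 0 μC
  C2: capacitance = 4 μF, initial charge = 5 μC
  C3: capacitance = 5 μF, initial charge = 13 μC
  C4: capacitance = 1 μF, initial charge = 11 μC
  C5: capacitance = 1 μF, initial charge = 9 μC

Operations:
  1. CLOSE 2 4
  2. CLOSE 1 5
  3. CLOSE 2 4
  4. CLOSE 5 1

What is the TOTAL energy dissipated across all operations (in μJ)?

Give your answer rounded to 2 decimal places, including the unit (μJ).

Answer: 72.74 μJ

Derivation:
Initial: C1(6μF, Q=0μC, V=0.00V), C2(4μF, Q=5μC, V=1.25V), C3(5μF, Q=13μC, V=2.60V), C4(1μF, Q=11μC, V=11.00V), C5(1μF, Q=9μC, V=9.00V)
Op 1: CLOSE 2-4: Q_total=16.00, C_total=5.00, V=3.20; Q2=12.80, Q4=3.20; dissipated=38.025
Op 2: CLOSE 1-5: Q_total=9.00, C_total=7.00, V=1.29; Q1=7.71, Q5=1.29; dissipated=34.714
Op 3: CLOSE 2-4: Q_total=16.00, C_total=5.00, V=3.20; Q2=12.80, Q4=3.20; dissipated=0.000
Op 4: CLOSE 5-1: Q_total=9.00, C_total=7.00, V=1.29; Q5=1.29, Q1=7.71; dissipated=0.000
Total dissipated: 72.739 μJ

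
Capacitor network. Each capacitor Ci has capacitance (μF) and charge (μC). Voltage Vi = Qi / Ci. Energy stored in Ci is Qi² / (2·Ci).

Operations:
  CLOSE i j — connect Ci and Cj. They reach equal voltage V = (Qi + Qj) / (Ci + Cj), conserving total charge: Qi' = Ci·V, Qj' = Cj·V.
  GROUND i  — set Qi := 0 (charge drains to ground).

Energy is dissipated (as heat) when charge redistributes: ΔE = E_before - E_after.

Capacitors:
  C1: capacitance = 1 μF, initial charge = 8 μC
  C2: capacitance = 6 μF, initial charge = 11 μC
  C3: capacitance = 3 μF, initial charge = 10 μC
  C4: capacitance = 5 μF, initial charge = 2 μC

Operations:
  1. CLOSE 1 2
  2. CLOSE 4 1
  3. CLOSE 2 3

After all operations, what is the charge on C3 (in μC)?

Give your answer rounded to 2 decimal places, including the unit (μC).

Answer: 8.76 μC

Derivation:
Initial: C1(1μF, Q=8μC, V=8.00V), C2(6μF, Q=11μC, V=1.83V), C3(3μF, Q=10μC, V=3.33V), C4(5μF, Q=2μC, V=0.40V)
Op 1: CLOSE 1-2: Q_total=19.00, C_total=7.00, V=2.71; Q1=2.71, Q2=16.29; dissipated=16.298
Op 2: CLOSE 4-1: Q_total=4.71, C_total=6.00, V=0.79; Q4=3.93, Q1=0.79; dissipated=2.232
Op 3: CLOSE 2-3: Q_total=26.29, C_total=9.00, V=2.92; Q2=17.52, Q3=8.76; dissipated=0.383
Final charges: Q1=0.79, Q2=17.52, Q3=8.76, Q4=3.93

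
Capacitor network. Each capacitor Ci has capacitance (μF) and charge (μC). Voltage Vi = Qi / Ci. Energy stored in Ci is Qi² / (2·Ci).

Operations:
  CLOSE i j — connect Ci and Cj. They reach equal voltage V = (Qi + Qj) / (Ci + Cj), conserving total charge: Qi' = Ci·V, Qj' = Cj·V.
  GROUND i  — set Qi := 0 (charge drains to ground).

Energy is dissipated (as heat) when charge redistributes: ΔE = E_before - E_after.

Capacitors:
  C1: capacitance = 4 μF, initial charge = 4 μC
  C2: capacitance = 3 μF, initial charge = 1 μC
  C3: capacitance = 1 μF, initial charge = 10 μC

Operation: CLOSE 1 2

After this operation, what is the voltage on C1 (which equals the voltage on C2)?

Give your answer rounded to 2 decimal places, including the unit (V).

Answer: 0.71 V

Derivation:
Initial: C1(4μF, Q=4μC, V=1.00V), C2(3μF, Q=1μC, V=0.33V), C3(1μF, Q=10μC, V=10.00V)
Op 1: CLOSE 1-2: Q_total=5.00, C_total=7.00, V=0.71; Q1=2.86, Q2=2.14; dissipated=0.381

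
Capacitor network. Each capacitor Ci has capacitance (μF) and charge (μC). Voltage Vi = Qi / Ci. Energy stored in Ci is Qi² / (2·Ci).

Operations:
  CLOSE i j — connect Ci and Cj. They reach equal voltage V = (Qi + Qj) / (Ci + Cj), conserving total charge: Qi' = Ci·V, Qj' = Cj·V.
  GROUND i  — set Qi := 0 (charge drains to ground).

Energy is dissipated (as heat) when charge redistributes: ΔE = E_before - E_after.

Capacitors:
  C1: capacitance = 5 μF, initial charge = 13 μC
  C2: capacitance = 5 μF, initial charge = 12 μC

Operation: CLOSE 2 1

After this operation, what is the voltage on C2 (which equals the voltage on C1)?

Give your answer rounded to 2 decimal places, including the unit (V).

Initial: C1(5μF, Q=13μC, V=2.60V), C2(5μF, Q=12μC, V=2.40V)
Op 1: CLOSE 2-1: Q_total=25.00, C_total=10.00, V=2.50; Q2=12.50, Q1=12.50; dissipated=0.050

Answer: 2.50 V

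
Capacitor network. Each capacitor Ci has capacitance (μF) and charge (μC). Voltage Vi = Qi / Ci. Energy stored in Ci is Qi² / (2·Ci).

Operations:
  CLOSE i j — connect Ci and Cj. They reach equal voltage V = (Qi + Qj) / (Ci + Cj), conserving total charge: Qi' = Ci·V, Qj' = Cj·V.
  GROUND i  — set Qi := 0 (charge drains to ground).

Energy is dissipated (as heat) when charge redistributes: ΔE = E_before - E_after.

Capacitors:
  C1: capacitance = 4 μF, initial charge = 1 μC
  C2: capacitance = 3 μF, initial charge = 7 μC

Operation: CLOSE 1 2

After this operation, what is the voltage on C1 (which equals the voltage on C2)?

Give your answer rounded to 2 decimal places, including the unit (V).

Initial: C1(4μF, Q=1μC, V=0.25V), C2(3μF, Q=7μC, V=2.33V)
Op 1: CLOSE 1-2: Q_total=8.00, C_total=7.00, V=1.14; Q1=4.57, Q2=3.43; dissipated=3.720

Answer: 1.14 V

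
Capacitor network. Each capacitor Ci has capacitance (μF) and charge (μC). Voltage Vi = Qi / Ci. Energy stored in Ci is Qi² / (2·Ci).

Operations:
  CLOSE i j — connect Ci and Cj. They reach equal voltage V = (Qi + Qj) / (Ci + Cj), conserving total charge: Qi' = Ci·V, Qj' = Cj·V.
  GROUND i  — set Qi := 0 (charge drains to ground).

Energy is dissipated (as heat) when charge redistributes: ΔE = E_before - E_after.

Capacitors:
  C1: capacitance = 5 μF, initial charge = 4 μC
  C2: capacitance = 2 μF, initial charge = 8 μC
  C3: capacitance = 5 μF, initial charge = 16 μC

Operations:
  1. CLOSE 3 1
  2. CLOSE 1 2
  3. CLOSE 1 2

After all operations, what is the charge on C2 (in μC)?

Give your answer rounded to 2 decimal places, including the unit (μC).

Initial: C1(5μF, Q=4μC, V=0.80V), C2(2μF, Q=8μC, V=4.00V), C3(5μF, Q=16μC, V=3.20V)
Op 1: CLOSE 3-1: Q_total=20.00, C_total=10.00, V=2.00; Q3=10.00, Q1=10.00; dissipated=7.200
Op 2: CLOSE 1-2: Q_total=18.00, C_total=7.00, V=2.57; Q1=12.86, Q2=5.14; dissipated=2.857
Op 3: CLOSE 1-2: Q_total=18.00, C_total=7.00, V=2.57; Q1=12.86, Q2=5.14; dissipated=0.000
Final charges: Q1=12.86, Q2=5.14, Q3=10.00

Answer: 5.14 μC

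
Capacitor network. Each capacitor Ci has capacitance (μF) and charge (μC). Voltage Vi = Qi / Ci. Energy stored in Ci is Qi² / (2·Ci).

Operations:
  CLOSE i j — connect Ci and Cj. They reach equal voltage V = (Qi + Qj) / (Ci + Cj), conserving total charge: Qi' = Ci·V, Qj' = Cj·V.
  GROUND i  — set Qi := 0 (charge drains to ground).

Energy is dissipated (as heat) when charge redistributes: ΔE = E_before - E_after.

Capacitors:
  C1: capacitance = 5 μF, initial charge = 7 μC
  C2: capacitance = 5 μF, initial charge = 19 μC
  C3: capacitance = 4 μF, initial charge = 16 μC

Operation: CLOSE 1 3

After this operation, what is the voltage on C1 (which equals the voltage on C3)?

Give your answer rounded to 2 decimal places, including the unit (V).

Initial: C1(5μF, Q=7μC, V=1.40V), C2(5μF, Q=19μC, V=3.80V), C3(4μF, Q=16μC, V=4.00V)
Op 1: CLOSE 1-3: Q_total=23.00, C_total=9.00, V=2.56; Q1=12.78, Q3=10.22; dissipated=7.511

Answer: 2.56 V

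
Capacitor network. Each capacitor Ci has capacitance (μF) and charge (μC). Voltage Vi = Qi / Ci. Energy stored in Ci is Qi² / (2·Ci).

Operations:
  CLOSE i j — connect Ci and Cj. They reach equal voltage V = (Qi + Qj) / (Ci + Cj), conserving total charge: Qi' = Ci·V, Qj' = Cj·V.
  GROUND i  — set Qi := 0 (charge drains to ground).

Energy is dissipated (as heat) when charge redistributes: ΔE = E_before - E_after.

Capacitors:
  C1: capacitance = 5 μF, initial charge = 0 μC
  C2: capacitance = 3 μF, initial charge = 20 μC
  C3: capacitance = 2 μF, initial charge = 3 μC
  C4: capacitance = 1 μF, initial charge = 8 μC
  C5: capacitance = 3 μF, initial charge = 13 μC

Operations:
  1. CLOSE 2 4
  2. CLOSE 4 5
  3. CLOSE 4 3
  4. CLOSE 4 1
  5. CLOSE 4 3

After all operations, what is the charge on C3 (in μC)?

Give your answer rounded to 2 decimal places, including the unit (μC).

Answer: 3.85 μC

Derivation:
Initial: C1(5μF, Q=0μC, V=0.00V), C2(3μF, Q=20μC, V=6.67V), C3(2μF, Q=3μC, V=1.50V), C4(1μF, Q=8μC, V=8.00V), C5(3μF, Q=13μC, V=4.33V)
Op 1: CLOSE 2-4: Q_total=28.00, C_total=4.00, V=7.00; Q2=21.00, Q4=7.00; dissipated=0.667
Op 2: CLOSE 4-5: Q_total=20.00, C_total=4.00, V=5.00; Q4=5.00, Q5=15.00; dissipated=2.667
Op 3: CLOSE 4-3: Q_total=8.00, C_total=3.00, V=2.67; Q4=2.67, Q3=5.33; dissipated=4.083
Op 4: CLOSE 4-1: Q_total=2.67, C_total=6.00, V=0.44; Q4=0.44, Q1=2.22; dissipated=2.963
Op 5: CLOSE 4-3: Q_total=5.78, C_total=3.00, V=1.93; Q4=1.93, Q3=3.85; dissipated=1.646
Final charges: Q1=2.22, Q2=21.00, Q3=3.85, Q4=1.93, Q5=15.00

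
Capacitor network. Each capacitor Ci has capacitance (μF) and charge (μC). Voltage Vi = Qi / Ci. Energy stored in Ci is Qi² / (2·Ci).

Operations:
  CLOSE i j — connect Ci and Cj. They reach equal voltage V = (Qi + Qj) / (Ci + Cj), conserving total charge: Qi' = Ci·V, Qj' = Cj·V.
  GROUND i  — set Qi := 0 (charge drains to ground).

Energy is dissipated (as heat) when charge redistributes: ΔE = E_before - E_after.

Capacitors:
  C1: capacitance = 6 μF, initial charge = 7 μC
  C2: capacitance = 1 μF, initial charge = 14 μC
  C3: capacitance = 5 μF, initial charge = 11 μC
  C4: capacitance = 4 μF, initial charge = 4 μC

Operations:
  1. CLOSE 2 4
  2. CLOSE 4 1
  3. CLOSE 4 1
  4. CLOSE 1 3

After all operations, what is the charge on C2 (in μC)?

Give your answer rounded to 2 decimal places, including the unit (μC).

Initial: C1(6μF, Q=7μC, V=1.17V), C2(1μF, Q=14μC, V=14.00V), C3(5μF, Q=11μC, V=2.20V), C4(4μF, Q=4μC, V=1.00V)
Op 1: CLOSE 2-4: Q_total=18.00, C_total=5.00, V=3.60; Q2=3.60, Q4=14.40; dissipated=67.600
Op 2: CLOSE 4-1: Q_total=21.40, C_total=10.00, V=2.14; Q4=8.56, Q1=12.84; dissipated=7.105
Op 3: CLOSE 4-1: Q_total=21.40, C_total=10.00, V=2.14; Q4=8.56, Q1=12.84; dissipated=0.000
Op 4: CLOSE 1-3: Q_total=23.84, C_total=11.00, V=2.17; Q1=13.00, Q3=10.84; dissipated=0.005
Final charges: Q1=13.00, Q2=3.60, Q3=10.84, Q4=8.56

Answer: 3.60 μC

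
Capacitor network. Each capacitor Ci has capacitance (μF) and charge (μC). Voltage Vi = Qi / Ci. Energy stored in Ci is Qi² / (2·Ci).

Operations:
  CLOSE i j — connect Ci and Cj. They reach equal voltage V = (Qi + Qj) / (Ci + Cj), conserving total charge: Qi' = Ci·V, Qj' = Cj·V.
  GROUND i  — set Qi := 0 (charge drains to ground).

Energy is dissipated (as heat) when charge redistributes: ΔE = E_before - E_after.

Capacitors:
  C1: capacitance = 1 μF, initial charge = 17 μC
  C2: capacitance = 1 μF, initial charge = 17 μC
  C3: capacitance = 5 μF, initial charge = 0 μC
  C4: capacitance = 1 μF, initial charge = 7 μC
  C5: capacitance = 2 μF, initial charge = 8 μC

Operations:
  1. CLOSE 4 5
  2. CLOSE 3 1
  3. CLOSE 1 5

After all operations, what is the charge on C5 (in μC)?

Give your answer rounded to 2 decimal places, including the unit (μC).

Answer: 8.56 μC

Derivation:
Initial: C1(1μF, Q=17μC, V=17.00V), C2(1μF, Q=17μC, V=17.00V), C3(5μF, Q=0μC, V=0.00V), C4(1μF, Q=7μC, V=7.00V), C5(2μF, Q=8μC, V=4.00V)
Op 1: CLOSE 4-5: Q_total=15.00, C_total=3.00, V=5.00; Q4=5.00, Q5=10.00; dissipated=3.000
Op 2: CLOSE 3-1: Q_total=17.00, C_total=6.00, V=2.83; Q3=14.17, Q1=2.83; dissipated=120.417
Op 3: CLOSE 1-5: Q_total=12.83, C_total=3.00, V=4.28; Q1=4.28, Q5=8.56; dissipated=1.565
Final charges: Q1=4.28, Q2=17.00, Q3=14.17, Q4=5.00, Q5=8.56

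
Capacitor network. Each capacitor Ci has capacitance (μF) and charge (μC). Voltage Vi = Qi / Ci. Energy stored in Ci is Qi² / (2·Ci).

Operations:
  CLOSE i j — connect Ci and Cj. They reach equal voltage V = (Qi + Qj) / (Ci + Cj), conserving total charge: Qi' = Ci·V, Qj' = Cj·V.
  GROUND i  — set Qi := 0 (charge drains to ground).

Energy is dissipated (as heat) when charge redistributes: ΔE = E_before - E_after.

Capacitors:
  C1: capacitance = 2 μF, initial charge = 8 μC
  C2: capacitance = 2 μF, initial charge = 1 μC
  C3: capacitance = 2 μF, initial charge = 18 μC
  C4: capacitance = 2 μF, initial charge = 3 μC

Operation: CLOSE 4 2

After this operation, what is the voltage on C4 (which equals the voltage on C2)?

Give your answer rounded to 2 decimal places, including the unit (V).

Initial: C1(2μF, Q=8μC, V=4.00V), C2(2μF, Q=1μC, V=0.50V), C3(2μF, Q=18μC, V=9.00V), C4(2μF, Q=3μC, V=1.50V)
Op 1: CLOSE 4-2: Q_total=4.00, C_total=4.00, V=1.00; Q4=2.00, Q2=2.00; dissipated=0.500

Answer: 1.00 V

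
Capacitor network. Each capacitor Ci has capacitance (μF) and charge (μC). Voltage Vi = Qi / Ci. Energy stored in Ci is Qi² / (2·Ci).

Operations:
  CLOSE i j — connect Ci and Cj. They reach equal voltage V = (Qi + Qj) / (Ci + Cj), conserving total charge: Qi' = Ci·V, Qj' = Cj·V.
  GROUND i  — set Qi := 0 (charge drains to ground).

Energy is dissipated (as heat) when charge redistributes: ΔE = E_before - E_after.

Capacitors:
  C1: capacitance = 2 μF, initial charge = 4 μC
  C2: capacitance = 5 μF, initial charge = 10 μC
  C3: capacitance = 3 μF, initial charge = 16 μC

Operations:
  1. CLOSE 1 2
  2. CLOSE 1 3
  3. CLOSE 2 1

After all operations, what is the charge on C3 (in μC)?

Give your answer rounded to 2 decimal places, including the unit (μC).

Initial: C1(2μF, Q=4μC, V=2.00V), C2(5μF, Q=10μC, V=2.00V), C3(3μF, Q=16μC, V=5.33V)
Op 1: CLOSE 1-2: Q_total=14.00, C_total=7.00, V=2.00; Q1=4.00, Q2=10.00; dissipated=0.000
Op 2: CLOSE 1-3: Q_total=20.00, C_total=5.00, V=4.00; Q1=8.00, Q3=12.00; dissipated=6.667
Op 3: CLOSE 2-1: Q_total=18.00, C_total=7.00, V=2.57; Q2=12.86, Q1=5.14; dissipated=2.857
Final charges: Q1=5.14, Q2=12.86, Q3=12.00

Answer: 12.00 μC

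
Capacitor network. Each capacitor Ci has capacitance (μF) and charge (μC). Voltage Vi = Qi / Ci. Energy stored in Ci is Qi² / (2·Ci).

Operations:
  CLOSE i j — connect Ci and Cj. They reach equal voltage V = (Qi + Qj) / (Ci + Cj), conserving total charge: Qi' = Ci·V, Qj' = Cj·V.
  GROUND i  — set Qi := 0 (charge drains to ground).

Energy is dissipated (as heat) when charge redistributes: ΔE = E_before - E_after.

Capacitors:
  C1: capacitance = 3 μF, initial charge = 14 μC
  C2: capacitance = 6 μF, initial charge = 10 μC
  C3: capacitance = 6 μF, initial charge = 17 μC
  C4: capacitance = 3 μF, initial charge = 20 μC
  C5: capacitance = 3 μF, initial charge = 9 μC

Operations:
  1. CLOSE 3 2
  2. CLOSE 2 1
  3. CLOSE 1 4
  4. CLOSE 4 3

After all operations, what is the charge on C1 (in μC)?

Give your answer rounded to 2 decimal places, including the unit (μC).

Initial: C1(3μF, Q=14μC, V=4.67V), C2(6μF, Q=10μC, V=1.67V), C3(6μF, Q=17μC, V=2.83V), C4(3μF, Q=20μC, V=6.67V), C5(3μF, Q=9μC, V=3.00V)
Op 1: CLOSE 3-2: Q_total=27.00, C_total=12.00, V=2.25; Q3=13.50, Q2=13.50; dissipated=2.042
Op 2: CLOSE 2-1: Q_total=27.50, C_total=9.00, V=3.06; Q2=18.33, Q1=9.17; dissipated=5.840
Op 3: CLOSE 1-4: Q_total=29.17, C_total=6.00, V=4.86; Q1=14.58, Q4=14.58; dissipated=9.780
Op 4: CLOSE 4-3: Q_total=28.08, C_total=9.00, V=3.12; Q4=9.36, Q3=18.72; dissipated=6.818
Final charges: Q1=14.58, Q2=18.33, Q3=18.72, Q4=9.36, Q5=9.00

Answer: 14.58 μC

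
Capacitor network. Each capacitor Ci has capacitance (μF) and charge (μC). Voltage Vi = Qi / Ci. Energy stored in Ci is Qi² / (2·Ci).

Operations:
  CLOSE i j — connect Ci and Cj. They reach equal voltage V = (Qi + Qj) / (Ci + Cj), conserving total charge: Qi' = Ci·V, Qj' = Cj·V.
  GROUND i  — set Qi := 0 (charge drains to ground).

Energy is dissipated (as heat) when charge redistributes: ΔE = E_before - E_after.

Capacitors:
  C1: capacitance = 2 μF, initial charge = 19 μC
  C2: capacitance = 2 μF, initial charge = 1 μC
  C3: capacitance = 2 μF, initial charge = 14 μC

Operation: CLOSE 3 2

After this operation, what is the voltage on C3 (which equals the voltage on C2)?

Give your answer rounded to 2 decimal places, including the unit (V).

Answer: 3.75 V

Derivation:
Initial: C1(2μF, Q=19μC, V=9.50V), C2(2μF, Q=1μC, V=0.50V), C3(2μF, Q=14μC, V=7.00V)
Op 1: CLOSE 3-2: Q_total=15.00, C_total=4.00, V=3.75; Q3=7.50, Q2=7.50; dissipated=21.125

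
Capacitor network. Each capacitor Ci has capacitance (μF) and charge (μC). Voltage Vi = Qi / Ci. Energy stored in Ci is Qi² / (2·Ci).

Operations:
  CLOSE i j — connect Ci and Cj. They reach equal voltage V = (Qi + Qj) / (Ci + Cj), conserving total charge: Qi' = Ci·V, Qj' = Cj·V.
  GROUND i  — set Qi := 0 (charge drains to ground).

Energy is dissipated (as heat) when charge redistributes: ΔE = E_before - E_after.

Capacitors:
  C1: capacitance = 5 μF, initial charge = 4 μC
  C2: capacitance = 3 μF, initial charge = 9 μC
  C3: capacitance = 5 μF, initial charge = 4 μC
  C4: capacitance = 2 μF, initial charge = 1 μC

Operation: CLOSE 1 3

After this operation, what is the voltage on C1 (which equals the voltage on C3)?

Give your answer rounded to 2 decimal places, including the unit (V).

Answer: 0.80 V

Derivation:
Initial: C1(5μF, Q=4μC, V=0.80V), C2(3μF, Q=9μC, V=3.00V), C3(5μF, Q=4μC, V=0.80V), C4(2μF, Q=1μC, V=0.50V)
Op 1: CLOSE 1-3: Q_total=8.00, C_total=10.00, V=0.80; Q1=4.00, Q3=4.00; dissipated=0.000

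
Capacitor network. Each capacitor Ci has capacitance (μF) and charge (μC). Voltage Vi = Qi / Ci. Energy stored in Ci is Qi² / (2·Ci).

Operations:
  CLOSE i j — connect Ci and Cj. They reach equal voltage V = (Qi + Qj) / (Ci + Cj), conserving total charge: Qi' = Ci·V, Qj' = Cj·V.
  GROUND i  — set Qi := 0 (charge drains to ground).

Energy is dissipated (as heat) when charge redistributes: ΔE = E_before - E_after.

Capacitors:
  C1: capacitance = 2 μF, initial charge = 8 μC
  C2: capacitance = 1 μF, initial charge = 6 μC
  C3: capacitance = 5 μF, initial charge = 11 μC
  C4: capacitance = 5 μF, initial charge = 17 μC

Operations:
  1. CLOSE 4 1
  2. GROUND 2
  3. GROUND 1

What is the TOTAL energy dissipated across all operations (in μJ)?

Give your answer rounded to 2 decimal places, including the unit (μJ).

Initial: C1(2μF, Q=8μC, V=4.00V), C2(1μF, Q=6μC, V=6.00V), C3(5μF, Q=11μC, V=2.20V), C4(5μF, Q=17μC, V=3.40V)
Op 1: CLOSE 4-1: Q_total=25.00, C_total=7.00, V=3.57; Q4=17.86, Q1=7.14; dissipated=0.257
Op 2: GROUND 2: Q2=0; energy lost=18.000
Op 3: GROUND 1: Q1=0; energy lost=12.755
Total dissipated: 31.012 μJ

Answer: 31.01 μJ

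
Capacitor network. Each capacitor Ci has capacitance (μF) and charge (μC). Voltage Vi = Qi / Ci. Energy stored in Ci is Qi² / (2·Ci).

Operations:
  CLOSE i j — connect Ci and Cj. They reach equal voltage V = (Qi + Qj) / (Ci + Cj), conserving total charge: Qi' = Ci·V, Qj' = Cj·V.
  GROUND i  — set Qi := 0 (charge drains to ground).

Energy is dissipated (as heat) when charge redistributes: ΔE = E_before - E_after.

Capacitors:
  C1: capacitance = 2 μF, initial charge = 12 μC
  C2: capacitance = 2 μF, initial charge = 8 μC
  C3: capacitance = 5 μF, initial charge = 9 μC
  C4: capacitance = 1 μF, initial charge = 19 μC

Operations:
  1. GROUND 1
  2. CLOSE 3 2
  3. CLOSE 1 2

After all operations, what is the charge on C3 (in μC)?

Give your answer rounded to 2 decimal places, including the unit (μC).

Initial: C1(2μF, Q=12μC, V=6.00V), C2(2μF, Q=8μC, V=4.00V), C3(5μF, Q=9μC, V=1.80V), C4(1μF, Q=19μC, V=19.00V)
Op 1: GROUND 1: Q1=0; energy lost=36.000
Op 2: CLOSE 3-2: Q_total=17.00, C_total=7.00, V=2.43; Q3=12.14, Q2=4.86; dissipated=3.457
Op 3: CLOSE 1-2: Q_total=4.86, C_total=4.00, V=1.21; Q1=2.43, Q2=2.43; dissipated=2.949
Final charges: Q1=2.43, Q2=2.43, Q3=12.14, Q4=19.00

Answer: 12.14 μC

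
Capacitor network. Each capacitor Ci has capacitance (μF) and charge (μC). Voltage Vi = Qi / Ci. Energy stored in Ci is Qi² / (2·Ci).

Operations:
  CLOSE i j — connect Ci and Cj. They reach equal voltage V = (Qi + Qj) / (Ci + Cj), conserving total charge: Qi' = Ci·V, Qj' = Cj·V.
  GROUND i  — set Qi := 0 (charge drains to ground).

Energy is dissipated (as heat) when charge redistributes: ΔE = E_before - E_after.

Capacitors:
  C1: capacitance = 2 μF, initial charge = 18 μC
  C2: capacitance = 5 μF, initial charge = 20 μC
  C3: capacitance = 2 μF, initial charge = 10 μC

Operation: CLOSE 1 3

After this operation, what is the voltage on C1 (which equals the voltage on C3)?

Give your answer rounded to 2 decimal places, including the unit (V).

Initial: C1(2μF, Q=18μC, V=9.00V), C2(5μF, Q=20μC, V=4.00V), C3(2μF, Q=10μC, V=5.00V)
Op 1: CLOSE 1-3: Q_total=28.00, C_total=4.00, V=7.00; Q1=14.00, Q3=14.00; dissipated=8.000

Answer: 7.00 V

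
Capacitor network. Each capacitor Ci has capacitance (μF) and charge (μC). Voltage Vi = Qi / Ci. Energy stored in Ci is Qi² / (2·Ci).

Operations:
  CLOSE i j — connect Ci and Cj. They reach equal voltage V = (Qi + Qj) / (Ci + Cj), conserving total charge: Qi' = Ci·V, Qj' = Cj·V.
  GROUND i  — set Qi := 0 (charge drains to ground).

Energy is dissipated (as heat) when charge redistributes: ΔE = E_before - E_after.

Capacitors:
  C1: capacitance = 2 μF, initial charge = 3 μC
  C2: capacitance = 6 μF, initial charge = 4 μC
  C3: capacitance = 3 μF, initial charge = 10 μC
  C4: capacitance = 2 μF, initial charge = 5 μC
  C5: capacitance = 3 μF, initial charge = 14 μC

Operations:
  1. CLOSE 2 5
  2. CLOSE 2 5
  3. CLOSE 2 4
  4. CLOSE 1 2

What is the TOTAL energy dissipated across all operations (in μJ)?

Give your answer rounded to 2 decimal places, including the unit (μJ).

Answer: 16.48 μJ

Derivation:
Initial: C1(2μF, Q=3μC, V=1.50V), C2(6μF, Q=4μC, V=0.67V), C3(3μF, Q=10μC, V=3.33V), C4(2μF, Q=5μC, V=2.50V), C5(3μF, Q=14μC, V=4.67V)
Op 1: CLOSE 2-5: Q_total=18.00, C_total=9.00, V=2.00; Q2=12.00, Q5=6.00; dissipated=16.000
Op 2: CLOSE 2-5: Q_total=18.00, C_total=9.00, V=2.00; Q2=12.00, Q5=6.00; dissipated=0.000
Op 3: CLOSE 2-4: Q_total=17.00, C_total=8.00, V=2.12; Q2=12.75, Q4=4.25; dissipated=0.188
Op 4: CLOSE 1-2: Q_total=15.75, C_total=8.00, V=1.97; Q1=3.94, Q2=11.81; dissipated=0.293
Total dissipated: 16.480 μJ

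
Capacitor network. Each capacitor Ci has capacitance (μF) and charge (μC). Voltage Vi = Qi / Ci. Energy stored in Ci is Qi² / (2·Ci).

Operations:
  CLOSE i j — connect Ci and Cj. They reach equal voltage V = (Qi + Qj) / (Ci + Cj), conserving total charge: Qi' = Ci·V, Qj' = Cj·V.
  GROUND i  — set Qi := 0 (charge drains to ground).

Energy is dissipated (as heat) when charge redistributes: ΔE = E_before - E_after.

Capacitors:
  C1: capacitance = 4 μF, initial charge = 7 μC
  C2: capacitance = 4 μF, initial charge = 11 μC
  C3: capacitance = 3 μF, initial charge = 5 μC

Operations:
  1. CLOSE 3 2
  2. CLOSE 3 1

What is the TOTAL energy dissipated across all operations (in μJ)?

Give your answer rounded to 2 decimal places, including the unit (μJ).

Initial: C1(4μF, Q=7μC, V=1.75V), C2(4μF, Q=11μC, V=2.75V), C3(3μF, Q=5μC, V=1.67V)
Op 1: CLOSE 3-2: Q_total=16.00, C_total=7.00, V=2.29; Q3=6.86, Q2=9.14; dissipated=1.006
Op 2: CLOSE 3-1: Q_total=13.86, C_total=7.00, V=1.98; Q3=5.94, Q1=7.92; dissipated=0.246
Total dissipated: 1.252 μJ

Answer: 1.25 μJ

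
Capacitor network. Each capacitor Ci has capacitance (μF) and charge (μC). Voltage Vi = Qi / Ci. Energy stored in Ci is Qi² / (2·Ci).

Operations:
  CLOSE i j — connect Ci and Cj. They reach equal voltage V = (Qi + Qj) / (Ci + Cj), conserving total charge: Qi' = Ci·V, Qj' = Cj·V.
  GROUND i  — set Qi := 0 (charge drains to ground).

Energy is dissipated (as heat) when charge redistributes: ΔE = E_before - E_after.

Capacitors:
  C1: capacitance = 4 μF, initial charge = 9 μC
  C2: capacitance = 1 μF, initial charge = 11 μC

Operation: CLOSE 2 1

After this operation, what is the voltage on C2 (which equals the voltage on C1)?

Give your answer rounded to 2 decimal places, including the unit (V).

Initial: C1(4μF, Q=9μC, V=2.25V), C2(1μF, Q=11μC, V=11.00V)
Op 1: CLOSE 2-1: Q_total=20.00, C_total=5.00, V=4.00; Q2=4.00, Q1=16.00; dissipated=30.625

Answer: 4.00 V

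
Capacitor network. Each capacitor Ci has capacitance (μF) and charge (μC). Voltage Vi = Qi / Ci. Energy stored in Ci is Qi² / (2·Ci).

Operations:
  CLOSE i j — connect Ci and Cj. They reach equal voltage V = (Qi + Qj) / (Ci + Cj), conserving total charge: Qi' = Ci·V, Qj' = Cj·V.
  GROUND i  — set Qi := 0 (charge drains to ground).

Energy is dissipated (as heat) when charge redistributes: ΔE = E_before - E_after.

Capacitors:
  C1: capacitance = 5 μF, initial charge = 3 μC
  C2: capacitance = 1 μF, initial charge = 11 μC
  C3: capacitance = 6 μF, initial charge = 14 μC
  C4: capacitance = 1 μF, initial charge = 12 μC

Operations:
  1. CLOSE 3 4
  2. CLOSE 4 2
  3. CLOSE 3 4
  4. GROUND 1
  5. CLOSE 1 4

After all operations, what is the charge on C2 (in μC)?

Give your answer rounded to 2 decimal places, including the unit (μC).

Answer: 7.36 μC

Derivation:
Initial: C1(5μF, Q=3μC, V=0.60V), C2(1μF, Q=11μC, V=11.00V), C3(6μF, Q=14μC, V=2.33V), C4(1μF, Q=12μC, V=12.00V)
Op 1: CLOSE 3-4: Q_total=26.00, C_total=7.00, V=3.71; Q3=22.29, Q4=3.71; dissipated=40.048
Op 2: CLOSE 4-2: Q_total=14.71, C_total=2.00, V=7.36; Q4=7.36, Q2=7.36; dissipated=13.270
Op 3: CLOSE 3-4: Q_total=29.64, C_total=7.00, V=4.23; Q3=25.41, Q4=4.23; dissipated=5.687
Op 4: GROUND 1: Q1=0; energy lost=0.900
Op 5: CLOSE 1-4: Q_total=4.23, C_total=6.00, V=0.71; Q1=3.53, Q4=0.71; dissipated=7.472
Final charges: Q1=3.53, Q2=7.36, Q3=25.41, Q4=0.71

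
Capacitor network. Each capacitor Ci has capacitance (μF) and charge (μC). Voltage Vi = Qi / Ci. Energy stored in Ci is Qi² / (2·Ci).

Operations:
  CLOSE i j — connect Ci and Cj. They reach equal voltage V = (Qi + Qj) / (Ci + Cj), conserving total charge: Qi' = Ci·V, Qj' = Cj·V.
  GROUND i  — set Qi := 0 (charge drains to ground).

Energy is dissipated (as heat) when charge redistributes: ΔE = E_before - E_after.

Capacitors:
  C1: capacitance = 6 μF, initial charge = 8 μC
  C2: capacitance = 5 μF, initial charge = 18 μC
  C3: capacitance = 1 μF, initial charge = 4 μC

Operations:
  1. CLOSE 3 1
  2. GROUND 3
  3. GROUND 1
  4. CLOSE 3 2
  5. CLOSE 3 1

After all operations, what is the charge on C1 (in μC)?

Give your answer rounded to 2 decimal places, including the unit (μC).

Answer: 2.57 μC

Derivation:
Initial: C1(6μF, Q=8μC, V=1.33V), C2(5μF, Q=18μC, V=3.60V), C3(1μF, Q=4μC, V=4.00V)
Op 1: CLOSE 3-1: Q_total=12.00, C_total=7.00, V=1.71; Q3=1.71, Q1=10.29; dissipated=3.048
Op 2: GROUND 3: Q3=0; energy lost=1.469
Op 3: GROUND 1: Q1=0; energy lost=8.816
Op 4: CLOSE 3-2: Q_total=18.00, C_total=6.00, V=3.00; Q3=3.00, Q2=15.00; dissipated=5.400
Op 5: CLOSE 3-1: Q_total=3.00, C_total=7.00, V=0.43; Q3=0.43, Q1=2.57; dissipated=3.857
Final charges: Q1=2.57, Q2=15.00, Q3=0.43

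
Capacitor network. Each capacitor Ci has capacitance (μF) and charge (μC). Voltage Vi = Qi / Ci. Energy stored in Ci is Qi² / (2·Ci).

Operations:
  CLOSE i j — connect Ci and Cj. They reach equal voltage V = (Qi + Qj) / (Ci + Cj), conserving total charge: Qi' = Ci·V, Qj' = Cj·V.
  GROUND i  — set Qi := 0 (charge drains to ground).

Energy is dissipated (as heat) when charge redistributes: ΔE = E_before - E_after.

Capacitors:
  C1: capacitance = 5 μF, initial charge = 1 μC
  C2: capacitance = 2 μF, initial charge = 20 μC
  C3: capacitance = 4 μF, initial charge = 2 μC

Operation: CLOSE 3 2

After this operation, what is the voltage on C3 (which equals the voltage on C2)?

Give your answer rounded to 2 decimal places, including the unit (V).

Initial: C1(5μF, Q=1μC, V=0.20V), C2(2μF, Q=20μC, V=10.00V), C3(4μF, Q=2μC, V=0.50V)
Op 1: CLOSE 3-2: Q_total=22.00, C_total=6.00, V=3.67; Q3=14.67, Q2=7.33; dissipated=60.167

Answer: 3.67 V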